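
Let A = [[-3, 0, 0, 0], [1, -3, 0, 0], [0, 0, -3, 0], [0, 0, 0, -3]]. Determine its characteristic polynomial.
xI - A = [[x + 3, 0, 0, 0], [-1, x + 3, 0, 0], [0, 0, x + 3, 0], [0, 0, 0, x + 3]].

Expanding det(xI - A) along the first row:
det(xI - A) = + (x + 3)·det([[x + 3, 0, 0], [0, x + 3, 0], [0, 0, x + 3]]) - (0)·det([[-1, 0, 0], [0, x + 3, 0], [0, 0, x + 3]]) + (0)·det([[-1, x + 3, 0], [0, 0, 0], [0, 0, x + 3]]) - (0)·det([[-1, x + 3, 0], [0, 0, x + 3], [0, 0, 0]]).

Evaluating gives χ_A(x) = x^4 + 12x^3 + 54x^2 + 108x + 81 = (x + 3)^4.

χ_A(x) = (x + 3)^4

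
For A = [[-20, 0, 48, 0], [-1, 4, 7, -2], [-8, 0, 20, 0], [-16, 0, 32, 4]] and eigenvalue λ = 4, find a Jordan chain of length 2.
We seek v_1 ∈ ker((A - 4I)^2) \ ker(A - 4I), then set v_{i+1} = (A - 4I) v_i.

One such chain is v_1 = [[2, 0, 1, 2]]^T, v_2 = [[0, 1, 0, 0]]^T. Check: (A - 4I) v_2 = [[0, 0, 0, 0]]^T = 0.

v_1 = [[2, 0, 1, 2]]^T, v_2 = [[0, 1, 0, 0]]^T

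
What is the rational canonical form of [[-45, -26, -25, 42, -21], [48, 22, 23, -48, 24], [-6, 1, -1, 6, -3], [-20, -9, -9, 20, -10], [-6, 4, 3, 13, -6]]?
R = [[-3, 0, 0, 0, 0], [0, 0, 0, 0, 45], [0, 1, 0, 0, 21], [0, 0, 1, 0, -10], [0, 0, 0, 1, -7]]

The invariant factors of A (the non-unit diagonal entries of the Smith normal form of xI - A over ℚ[x]) are x + 3, (x + 3)^2(x^2 + x - 5), each dividing the next. The characteristic polynomial is their product, (x + 3)^3(x^2 + x - 5).

The rational canonical form is the block-diagonal matrix of companion matrices C(f_i):
R = [[-3, 0, 0, 0, 0], [0, 0, 0, 0, 45], [0, 1, 0, 0, 21], [0, 0, 1, 0, -10], [0, 0, 0, 1, -7]].

Note the characteristic polynomial does not split into linear factors over ℚ, so A has no Jordan form over ℚ; the rational canonical form exists over any field.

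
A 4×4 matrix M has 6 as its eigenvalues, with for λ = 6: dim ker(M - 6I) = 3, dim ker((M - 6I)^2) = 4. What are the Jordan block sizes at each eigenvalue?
Jordan blocks: (6, 2), (6, 1), (6, 1)

λ = 6: successive nullity increments [3, 1] count blocks of size ≥ k; block sizes are [2, 1, 1].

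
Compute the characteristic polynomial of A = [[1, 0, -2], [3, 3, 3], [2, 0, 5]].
χ_A(x) = (x - 3)^3

xI - A = [[x - 1, 0, 2], [-3, x - 3, -3], [-2, 0, x - 5]].

Expanding det(xI - A) along the first row:
det(xI - A) = + (x - 1)·det([[x - 3, -3], [0, x - 5]]) - (0)·det([[-3, -3], [-2, x - 5]]) + (2)·det([[-3, x - 3], [-2, 0]]).

Evaluating gives χ_A(x) = x^3 - 9x^2 + 27x - 27 = (x - 3)^3.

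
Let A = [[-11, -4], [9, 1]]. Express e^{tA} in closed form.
e^{tA} = [[(1 - 6*t)*e^{-5*t}, -4*t*e^{-5*t}], [9*t*e^{-5*t}, (6*t + 1)*e^{-5*t}]]

A has Jordan form J = [[-5, 1], [0, -5]] with A = PJP^{-1}, so e^{tA} = P e^{tJ} P^{-1}.

For a Jordan block J_k(λ), e^{tJ_k(λ)} = e^{λt} · (I + tN + t^2 N^2/2! + ... + t^{k-1} N^{k-1}/(k-1)!) where N is the nilpotent superdiagonal part.

Assembling the blocks and conjugating back gives the entries of e^{tA} as shown above.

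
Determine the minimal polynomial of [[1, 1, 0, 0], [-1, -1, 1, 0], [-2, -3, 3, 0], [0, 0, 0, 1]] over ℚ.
m_A(x) = (x - 1)^3

The characteristic polynomial factors as (x - 1)^4. The minimal polynomial is ∏(x - λ)^{k_λ} where k_λ is the size of the largest Jordan block at λ.

For λ = 1: rank(A - I) = 2, and the largest Jordan block has size 3 (the smallest k with rank((A - I)^k) = rank((A - I)^(k+1))).

So m_A(x) = (x - 1)^3.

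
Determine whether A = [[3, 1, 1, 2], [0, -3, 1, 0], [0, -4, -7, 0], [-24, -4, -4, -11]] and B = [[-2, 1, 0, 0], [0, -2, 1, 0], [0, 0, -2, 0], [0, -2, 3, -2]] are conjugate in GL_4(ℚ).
trace(A) = -18 but trace(B) = -8. The trace is a similarity invariant, so A and B are not similar.

No.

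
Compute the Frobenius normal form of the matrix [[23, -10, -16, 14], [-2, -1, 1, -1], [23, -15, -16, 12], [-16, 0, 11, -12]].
The invariant factors of A (the non-unit diagonal entries of the Smith normal form of xI - A over ℚ[x]) are x + 3, (x - 1)(x + 1)(x + 3), each dividing the next. The characteristic polynomial is their product, (x - 1)(x + 1)(x + 3)^2.

The rational canonical form is the block-diagonal matrix of companion matrices C(f_i):
R = [[-3, 0, 0, 0], [0, 0, 0, 3], [0, 1, 0, 1], [0, 0, 1, -3]].

R = [[-3, 0, 0, 0], [0, 0, 0, 3], [0, 1, 0, 1], [0, 0, 1, -3]]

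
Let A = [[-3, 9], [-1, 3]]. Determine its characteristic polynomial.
χ_A(x) = x^2

xI - A = [[x + 3, -9], [1, x - 3]].

Expanding det(xI - A) along the first row:
det(xI - A) = + (x + 3)·det([[x - 3]]) - (-9)·det([[1]]).

Evaluating gives χ_A(x) = x^2.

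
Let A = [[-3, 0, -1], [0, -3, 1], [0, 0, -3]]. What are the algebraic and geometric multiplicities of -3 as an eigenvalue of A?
algebraic multiplicity 3, geometric multiplicity 2

The characteristic polynomial is (x + 3)^3, so the factor x + 3 appears with exponent 3: the algebraic multiplicity is 3.

rank(A + 3I) = 1, so the eigenspace has dimension 3 - 1 = 2: the geometric multiplicity is 2.

Since 2 < 3, A is not diagonalizable.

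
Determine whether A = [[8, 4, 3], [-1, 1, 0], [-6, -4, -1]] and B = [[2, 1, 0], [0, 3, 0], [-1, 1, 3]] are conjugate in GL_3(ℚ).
No.

Both have characteristic polynomial (x - 3)^2(x - 2), but the minimal polynomial of A is (x - 3)^2(x - 2) while the minimal polynomial of B is (x - 3)(x - 2). The minimal polynomial is a similarity invariant, so A and B are not similar.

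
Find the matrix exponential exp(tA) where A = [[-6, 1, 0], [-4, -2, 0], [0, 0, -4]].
e^{tA} = [[(1 - 2*t)*e^{-4*t}, t*e^{-4*t}, 0], [-4*t*e^{-4*t}, (2*t + 1)*e^{-4*t}, 0], [0, 0, e^{-4*t}]]

A has Jordan form J = [[-4, 1, 0], [0, -4, 0], [0, 0, -4]] with A = PJP^{-1}, so e^{tA} = P e^{tJ} P^{-1}.

For a Jordan block J_k(λ), e^{tJ_k(λ)} = e^{λt} · (I + tN + t^2 N^2/2! + ... + t^{k-1} N^{k-1}/(k-1)!) where N is the nilpotent superdiagonal part.

Assembling the blocks and conjugating back gives the entries of e^{tA} as shown above.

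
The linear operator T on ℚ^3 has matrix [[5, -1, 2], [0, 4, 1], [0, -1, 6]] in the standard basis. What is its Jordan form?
The characteristic polynomial is det(xI - A) = (x - 5)^3, so the eigenvalues are 5 (algebraic multiplicity 3).

For λ = 5: rank(A - 5I) = 2, rank((A - 5I)^2) = 1, rank((A - 5I)^3) = 0. The eigenspace has dimension 3 - 2 = 1, so there is 1 Jordan block; the rank sequence gives block sizes [3].

Assembling the blocks gives the Jordan form J above.

J = [[5, 1, 0], [0, 5, 1], [0, 0, 5]]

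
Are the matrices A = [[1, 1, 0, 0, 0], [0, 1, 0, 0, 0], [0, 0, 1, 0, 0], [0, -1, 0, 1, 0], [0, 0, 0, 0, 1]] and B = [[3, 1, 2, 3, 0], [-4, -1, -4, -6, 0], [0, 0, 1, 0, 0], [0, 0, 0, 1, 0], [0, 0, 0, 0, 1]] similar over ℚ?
Two matrices over a field are similar if and only if they have the same invariant factors.

Both A and B have characteristic polynomial (x - 1)^5 and minimal polynomial (x - 1)^2. Computing further, both have invariant factors x - 1, x - 1, x - 1, (x - 1)^2. Hence A and B are similar.

Yes.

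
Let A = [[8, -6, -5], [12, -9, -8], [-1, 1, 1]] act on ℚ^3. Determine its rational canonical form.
The invariant factors of A (the non-unit diagonal entries of the Smith normal form of xI - A over ℚ[x]) are x^3 + 2x - 1, each dividing the next. The characteristic polynomial is their product, x^3 + 2x - 1.

The rational canonical form is the block-diagonal matrix of companion matrices C(f_i):
R = [[0, 0, 1], [1, 0, -2], [0, 1, 0]].

Note the characteristic polynomial does not split into linear factors over ℚ, so A has no Jordan form over ℚ; the rational canonical form exists over any field.

R = [[0, 0, 1], [1, 0, -2], [0, 1, 0]]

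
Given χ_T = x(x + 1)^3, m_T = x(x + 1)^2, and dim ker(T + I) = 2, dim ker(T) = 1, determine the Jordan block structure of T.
λ = -1: algebraic multiplicity 3 (exponent in χ_T), largest block size 2 (exponent in m_T), 2 blocks (geometric multiplicity). These force block sizes [2, 1].
λ = 0: algebraic multiplicity 1 (exponent in χ_T), largest block size 1 (exponent in m_T), 1 block (geometric multiplicity). This forces block sizes [1].

Jordan blocks: (-1, 2), (-1, 1), (0, 1)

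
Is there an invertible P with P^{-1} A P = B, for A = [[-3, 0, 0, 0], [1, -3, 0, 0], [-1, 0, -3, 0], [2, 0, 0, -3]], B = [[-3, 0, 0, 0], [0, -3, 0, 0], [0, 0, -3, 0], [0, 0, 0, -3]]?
Both have characteristic polynomial (x + 3)^4, but the minimal polynomial of A is (x + 3)^2 while the minimal polynomial of B is x + 3. The minimal polynomial is a similarity invariant, so A and B are not similar.

No.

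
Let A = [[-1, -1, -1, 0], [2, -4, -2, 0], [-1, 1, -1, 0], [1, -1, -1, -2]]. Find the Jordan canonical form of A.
The characteristic polynomial is det(xI - A) = (x + 2)^4, so the eigenvalues are -2 (algebraic multiplicity 4).

For λ = -2: rank(A + 2I) = 1, rank((A + 2I)^2) = 0. The eigenspace has dimension 4 - 1 = 3, so there are 3 Jordan blocks; the rank sequence gives block sizes [2, 1, 1].

Assembling the blocks gives the Jordan form J above.

J = [[-2, 1, 0, 0], [0, -2, 0, 0], [0, 0, -2, 0], [0, 0, 0, -2]]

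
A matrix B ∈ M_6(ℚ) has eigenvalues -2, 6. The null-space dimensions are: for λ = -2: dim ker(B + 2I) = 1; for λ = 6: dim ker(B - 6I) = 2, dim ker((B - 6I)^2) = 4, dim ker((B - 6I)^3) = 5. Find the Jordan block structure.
Jordan blocks: (-2, 1), (6, 3), (6, 2)

λ = -2: successive nullity increments [1] count blocks of size ≥ k; block sizes are [1].
λ = 6: successive nullity increments [2, 2, 1] count blocks of size ≥ k; block sizes are [3, 2].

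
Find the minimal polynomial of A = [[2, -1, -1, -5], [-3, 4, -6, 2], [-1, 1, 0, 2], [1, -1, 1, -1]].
The characteristic polynomial factors as (x - 2)(x - 1)^3. The minimal polynomial is ∏(x - λ)^{k_λ} where k_λ is the size of the largest Jordan block at λ.

For λ = 1: rank(A - I) = 3, and the largest Jordan block has size 3 (the smallest k with rank((A - I)^k) = rank((A - I)^(k+1))).
For λ = 2: rank(A - 2I) = 3, and the largest Jordan block has size 1 (the smallest k with rank((A - 2I)^k) = rank((A - 2I)^(k+1))).

So m_A(x) = (x - 2)(x - 1)^3.

m_A(x) = (x - 2)(x - 1)^3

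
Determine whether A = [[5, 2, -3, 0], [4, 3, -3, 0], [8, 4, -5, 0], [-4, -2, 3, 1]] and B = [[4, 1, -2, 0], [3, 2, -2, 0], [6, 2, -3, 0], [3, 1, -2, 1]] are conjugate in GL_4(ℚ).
Two matrices over a field are similar if and only if they have the same invariant factors.

Both A and B have characteristic polynomial (x - 1)^4 and minimal polynomial (x - 1)^2. Computing further, both have invariant factors x - 1, x - 1, (x - 1)^2. Hence A and B are similar.

Yes.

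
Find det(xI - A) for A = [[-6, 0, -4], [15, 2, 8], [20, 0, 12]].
xI - A = [[x + 6, 0, 4], [-15, x - 2, -8], [-20, 0, x - 12]].

Expanding det(xI - A) along the first row:
det(xI - A) = + (x + 6)·det([[x - 2, -8], [0, x - 12]]) - (0)·det([[-15, -8], [-20, x - 12]]) + (4)·det([[-15, x - 2], [-20, 0]]).

Evaluating gives χ_A(x) = x^3 - 8x^2 + 20x - 16 = (x - 4)(x - 2)^2.

χ_A(x) = (x - 4)(x - 2)^2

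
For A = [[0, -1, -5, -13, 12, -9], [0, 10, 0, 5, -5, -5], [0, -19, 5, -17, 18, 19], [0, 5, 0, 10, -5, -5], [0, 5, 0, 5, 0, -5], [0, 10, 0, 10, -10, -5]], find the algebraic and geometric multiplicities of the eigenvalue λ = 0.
The characteristic polynomial is x^2(x - 5)^4, so the factor x appears with exponent 2: the algebraic multiplicity is 2.

rank(A) = 4, so the eigenspace has dimension 6 - 4 = 2: the geometric multiplicity is 2.

algebraic multiplicity 2, geometric multiplicity 2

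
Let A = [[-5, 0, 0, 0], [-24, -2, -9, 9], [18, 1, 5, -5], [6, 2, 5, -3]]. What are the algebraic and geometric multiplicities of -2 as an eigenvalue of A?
The characteristic polynomial is (x - 1)^2(x + 2)(x + 5), so the factor x + 2 appears with exponent 1: the algebraic multiplicity is 1.

rank(A + 2I) = 3, so the eigenspace has dimension 4 - 3 = 1: the geometric multiplicity is 1.

algebraic multiplicity 1, geometric multiplicity 1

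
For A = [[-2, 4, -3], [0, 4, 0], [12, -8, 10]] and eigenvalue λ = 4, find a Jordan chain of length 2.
We seek v_1 ∈ ker((A - 4I)^2) \ ker(A - 4I), then set v_{i+1} = (A - 4I) v_i.

One such chain is v_1 = [[0, 1, 1]]^T, v_2 = [[1, 0, -2]]^T. Check: (A - 4I) v_2 = [[0, 0, 0]]^T = 0.

v_1 = [[0, 1, 1]]^T, v_2 = [[1, 0, -2]]^T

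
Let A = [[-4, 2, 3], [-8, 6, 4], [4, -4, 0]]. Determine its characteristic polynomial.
χ_A(x) = (x - 2)^2(x + 2)

xI - A = [[x + 4, -2, -3], [8, x - 6, -4], [-4, 4, x]].

Expanding det(xI - A) along the first row:
det(xI - A) = + (x + 4)·det([[x - 6, -4], [4, x]]) - (-2)·det([[8, -4], [-4, x]]) + (-3)·det([[8, x - 6], [-4, 4]]).

Evaluating gives χ_A(x) = x^3 - 2x^2 - 4x + 8 = (x - 2)^2(x + 2).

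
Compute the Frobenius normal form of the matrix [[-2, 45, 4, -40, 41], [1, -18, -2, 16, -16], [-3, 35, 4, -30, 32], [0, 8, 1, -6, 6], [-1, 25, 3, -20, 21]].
The invariant factors of A (the non-unit diagonal entries of the Smith normal form of xI - A over ℚ[x]) are (x - 1)(x + 2)(x^3 - 4x + 5), each dividing the next. The characteristic polynomial is their product, (x - 1)(x + 2)(x^3 - 4x + 5).

The rational canonical form is the block-diagonal matrix of companion matrices C(f_i):
R = [[0, 0, 0, 0, 10], [1, 0, 0, 0, -13], [0, 1, 0, 0, -1], [0, 0, 1, 0, 6], [0, 0, 0, 1, -1]].

Note the characteristic polynomial does not split into linear factors over ℚ, so A has no Jordan form over ℚ; the rational canonical form exists over any field.

R = [[0, 0, 0, 0, 10], [1, 0, 0, 0, -13], [0, 1, 0, 0, -1], [0, 0, 1, 0, 6], [0, 0, 0, 1, -1]]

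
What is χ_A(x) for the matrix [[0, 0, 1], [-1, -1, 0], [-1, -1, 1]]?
χ_A(x) = x^3

xI - A = [[x, 0, -1], [1, x + 1, 0], [1, 1, x - 1]].

Expanding det(xI - A) along the first row:
det(xI - A) = + (x)·det([[x + 1, 0], [1, x - 1]]) - (0)·det([[1, 0], [1, x - 1]]) + (-1)·det([[1, x + 1], [1, 1]]).

Evaluating gives χ_A(x) = x^3.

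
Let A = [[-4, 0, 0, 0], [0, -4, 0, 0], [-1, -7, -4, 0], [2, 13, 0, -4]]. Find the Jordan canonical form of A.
The characteristic polynomial is det(xI - A) = (x + 4)^4, so the eigenvalues are -4 (algebraic multiplicity 4).

For λ = -4: rank(A + 4I) = 2, rank((A + 4I)^2) = 0. The eigenspace has dimension 4 - 2 = 2, so there are 2 Jordan blocks; the rank sequence gives block sizes [2, 2].

Assembling the blocks gives the Jordan form J above.

J = [[-4, 1, 0, 0], [0, -4, 0, 0], [0, 0, -4, 1], [0, 0, 0, -4]]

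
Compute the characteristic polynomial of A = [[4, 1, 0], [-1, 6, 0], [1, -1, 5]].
xI - A = [[x - 4, -1, 0], [1, x - 6, 0], [-1, 1, x - 5]].

Expanding det(xI - A) along the first row:
det(xI - A) = + (x - 4)·det([[x - 6, 0], [1, x - 5]]) - (-1)·det([[1, 0], [-1, x - 5]]) + (0)·det([[1, x - 6], [-1, 1]]).

Evaluating gives χ_A(x) = x^3 - 15x^2 + 75x - 125 = (x - 5)^3.

χ_A(x) = (x - 5)^3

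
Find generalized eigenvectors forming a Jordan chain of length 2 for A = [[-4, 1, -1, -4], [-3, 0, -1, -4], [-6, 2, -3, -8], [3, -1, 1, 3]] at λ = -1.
We seek v_1 ∈ ker((A + I)^2) \ ker(A + I), then set v_{i+1} = (A + I) v_i.

One such chain is v_1 = [[-1, 0, -2, 1]]^T, v_2 = [[1, 1, 2, -1]]^T. Check: (A + I) v_2 = [[0, 0, 0, 0]]^T = 0.

v_1 = [[-1, 0, -2, 1]]^T, v_2 = [[1, 1, 2, -1]]^T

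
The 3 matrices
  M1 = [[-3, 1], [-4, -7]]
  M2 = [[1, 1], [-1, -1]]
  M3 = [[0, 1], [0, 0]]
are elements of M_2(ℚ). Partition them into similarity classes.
2 classes: {M1}, {M2, M3}

Characteristic polynomials: χ_{M1} = (x + 5)^2, χ_{M2} = x^2, χ_{M3} = x^2.

{M1}: invariant factors (x + 5)^2.

{M2, M3}: invariant factors x^2.

Matrices are similar if and only if their invariant-factor lists agree; the partition into similarity classes is {M1}, {M2, M3}.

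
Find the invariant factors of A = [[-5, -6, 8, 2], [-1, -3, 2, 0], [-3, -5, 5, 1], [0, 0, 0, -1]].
x + 1, (x + 1)^3

The Jordan structure of A has elementary divisors (x + 1)^3, (x + 1). Arranging the block sizes at each eigenvalue in decreasing order and taking row products gives the invariant factors.

Invariant factors (smallest first, each dividing the next): x + 1, (x + 1)^3.

Check: the last factor (x + 1)^3 is the minimal polynomial, and the product (x + 1)^4 is the characteristic polynomial.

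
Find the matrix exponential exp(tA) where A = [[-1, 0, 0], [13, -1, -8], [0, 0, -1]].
e^{tA} = [[e^{-t}, 0, 0], [13*t*e^{-t}, e^{-t}, -8*t*e^{-t}], [0, 0, e^{-t}]]

A has Jordan form J = [[-1, 1, 0], [0, -1, 0], [0, 0, -1]] with A = PJP^{-1}, so e^{tA} = P e^{tJ} P^{-1}.

For a Jordan block J_k(λ), e^{tJ_k(λ)} = e^{λt} · (I + tN + t^2 N^2/2! + ... + t^{k-1} N^{k-1}/(k-1)!) where N is the nilpotent superdiagonal part.

Assembling the blocks and conjugating back gives the entries of e^{tA} as shown above.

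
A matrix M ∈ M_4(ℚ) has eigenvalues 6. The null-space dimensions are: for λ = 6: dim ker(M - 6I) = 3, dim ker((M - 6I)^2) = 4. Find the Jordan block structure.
Jordan blocks: (6, 2), (6, 1), (6, 1)

λ = 6: successive nullity increments [3, 1] count blocks of size ≥ k; block sizes are [2, 1, 1].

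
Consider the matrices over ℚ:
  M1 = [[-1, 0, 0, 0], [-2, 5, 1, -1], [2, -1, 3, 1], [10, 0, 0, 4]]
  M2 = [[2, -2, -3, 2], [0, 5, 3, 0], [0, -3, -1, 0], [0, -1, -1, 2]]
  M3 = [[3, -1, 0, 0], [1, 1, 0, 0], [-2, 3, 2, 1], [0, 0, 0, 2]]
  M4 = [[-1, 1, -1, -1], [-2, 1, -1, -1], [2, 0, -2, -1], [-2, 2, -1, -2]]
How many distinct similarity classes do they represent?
3 classes: {M1}, {M2, M3}, {M4}

Characteristic polynomials: χ_{M1} = (x - 4)^3(x + 1), χ_{M2} = (x - 2)^4, χ_{M3} = (x - 2)^4, χ_{M4} = (x + 1)^4.

{M1}: invariant factors x - 4, (x - 4)^2(x + 1).

{M2, M3}: invariant factors x - 2, (x - 2)^3.

{M4}: invariant factors x + 1, (x + 1)^3.

Matrices are similar if and only if their invariant-factor lists agree; the partition into similarity classes is {M1}, {M2, M3}, {M4}.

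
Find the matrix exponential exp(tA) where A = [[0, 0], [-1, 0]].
A has Jordan form J = [[0, 1], [0, 0]] with A = PJP^{-1}, so e^{tA} = P e^{tJ} P^{-1}.

For a Jordan block J_k(λ), e^{tJ_k(λ)} = e^{λt} · (I + tN + t^2 N^2/2! + ... + t^{k-1} N^{k-1}/(k-1)!) where N is the nilpotent superdiagonal part.

Assembling the blocks and conjugating back gives the entries of e^{tA} as shown above.

e^{tA} = [[1, 0], [-t, 1]]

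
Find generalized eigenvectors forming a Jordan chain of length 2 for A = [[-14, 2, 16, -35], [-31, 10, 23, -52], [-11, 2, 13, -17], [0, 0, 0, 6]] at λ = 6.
v_1 = [[-1, 0, 1, 1]]^T, v_2 = [[1, 2, 1, 0]]^T

We seek v_1 ∈ ker((A - 6I)^2) \ ker(A - 6I), then set v_{i+1} = (A - 6I) v_i.

One such chain is v_1 = [[-1, 0, 1, 1]]^T, v_2 = [[1, 2, 1, 0]]^T. Check: (A - 6I) v_2 = [[0, 0, 0, 0]]^T = 0.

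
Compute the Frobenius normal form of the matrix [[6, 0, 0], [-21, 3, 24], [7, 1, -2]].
The invariant factors of A (the non-unit diagonal entries of the Smith normal form of xI - A over ℚ[x]) are x - 6, (x - 6)(x + 5), each dividing the next. The characteristic polynomial is their product, (x - 6)^2(x + 5).

The rational canonical form is the block-diagonal matrix of companion matrices C(f_i):
R = [[6, 0, 0], [0, 0, 30], [0, 1, 1]].

R = [[6, 0, 0], [0, 0, 30], [0, 1, 1]]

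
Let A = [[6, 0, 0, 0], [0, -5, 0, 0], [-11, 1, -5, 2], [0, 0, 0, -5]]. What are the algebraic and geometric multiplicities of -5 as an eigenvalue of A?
algebraic multiplicity 3, geometric multiplicity 2

The characteristic polynomial is (x - 6)(x + 5)^3, so the factor x + 5 appears with exponent 3: the algebraic multiplicity is 3.

rank(A + 5I) = 2, so the eigenspace has dimension 4 - 2 = 2: the geometric multiplicity is 2.

Since 2 < 3, A is not diagonalizable.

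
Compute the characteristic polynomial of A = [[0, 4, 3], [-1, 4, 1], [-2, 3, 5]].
χ_A(x) = (x - 3)^3

xI - A = [[x, -4, -3], [1, x - 4, -1], [2, -3, x - 5]].

Expanding det(xI - A) along the first row:
det(xI - A) = + (x)·det([[x - 4, -1], [-3, x - 5]]) - (-4)·det([[1, -1], [2, x - 5]]) + (-3)·det([[1, x - 4], [2, -3]]).

Evaluating gives χ_A(x) = x^3 - 9x^2 + 27x - 27 = (x - 3)^3.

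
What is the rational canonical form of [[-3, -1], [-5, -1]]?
The invariant factors of A (the non-unit diagonal entries of the Smith normal form of xI - A over ℚ[x]) are x^2 + 4x - 2, each dividing the next. The characteristic polynomial is their product, x^2 + 4x - 2.

The rational canonical form is the block-diagonal matrix of companion matrices C(f_i):
R = [[0, 2], [1, -4]].

Note the characteristic polynomial does not split into linear factors over ℚ, so A has no Jordan form over ℚ; the rational canonical form exists over any field.

R = [[0, 2], [1, -4]]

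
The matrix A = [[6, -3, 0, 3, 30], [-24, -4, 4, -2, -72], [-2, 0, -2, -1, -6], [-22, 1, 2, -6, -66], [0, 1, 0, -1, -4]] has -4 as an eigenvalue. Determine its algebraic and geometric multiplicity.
The characteristic polynomial is (x - 6)(x + 4)^4, so the factor x + 4 appears with exponent 4: the algebraic multiplicity is 4.

rank(A + 4I) = 3, so the eigenspace has dimension 5 - 3 = 2: the geometric multiplicity is 2.

Since 2 < 4, A is not diagonalizable.

algebraic multiplicity 4, geometric multiplicity 2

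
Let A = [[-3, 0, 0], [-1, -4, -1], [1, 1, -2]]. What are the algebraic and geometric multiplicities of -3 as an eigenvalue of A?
algebraic multiplicity 3, geometric multiplicity 2

The characteristic polynomial is (x + 3)^3, so the factor x + 3 appears with exponent 3: the algebraic multiplicity is 3.

rank(A + 3I) = 1, so the eigenspace has dimension 3 - 1 = 2: the geometric multiplicity is 2.

Since 2 < 3, A is not diagonalizable.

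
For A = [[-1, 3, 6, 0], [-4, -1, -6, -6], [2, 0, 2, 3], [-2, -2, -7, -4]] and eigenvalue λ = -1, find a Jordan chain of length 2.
We seek v_1 ∈ ker((A + I)^2) \ ker(A + I), then set v_{i+1} = (A + I) v_i.

One such chain is v_1 = [[3, 3, -1, -1]]^T, v_2 = [[3, 0, 0, -2]]^T. Check: (A + I) v_2 = [[0, 0, 0, 0]]^T = 0.

v_1 = [[3, 3, -1, -1]]^T, v_2 = [[3, 0, 0, -2]]^T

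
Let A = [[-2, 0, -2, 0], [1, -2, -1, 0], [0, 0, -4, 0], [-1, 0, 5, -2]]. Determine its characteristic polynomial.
xI - A = [[x + 2, 0, 2, 0], [-1, x + 2, 1, 0], [0, 0, x + 4, 0], [1, 0, -5, x + 2]].

Expanding det(xI - A) along the first row:
det(xI - A) = + (x + 2)·det([[x + 2, 1, 0], [0, x + 4, 0], [0, -5, x + 2]]) - (0)·det([[-1, 1, 0], [0, x + 4, 0], [1, -5, x + 2]]) + (2)·det([[-1, x + 2, 0], [0, 0, 0], [1, 0, x + 2]]) - (0)·det([[-1, x + 2, 1], [0, 0, x + 4], [1, 0, -5]]).

Evaluating gives χ_A(x) = x^4 + 10x^3 + 36x^2 + 56x + 32 = (x + 2)^3(x + 4).

χ_A(x) = (x + 2)^3(x + 4)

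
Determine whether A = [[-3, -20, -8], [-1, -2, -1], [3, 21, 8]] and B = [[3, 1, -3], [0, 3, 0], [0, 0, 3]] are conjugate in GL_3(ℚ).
No.

trace(A) = 3 but trace(B) = 9. The trace is a similarity invariant, so A and B are not similar.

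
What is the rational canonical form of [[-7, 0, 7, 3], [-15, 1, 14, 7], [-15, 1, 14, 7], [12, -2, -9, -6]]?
R = [[0, 0, 0, 0], [1, 0, 0, 4], [0, 1, 0, 7], [0, 0, 1, 2]]

The invariant factors of A (the non-unit diagonal entries of the Smith normal form of xI - A over ℚ[x]) are x(x - 4)(x + 1)^2, each dividing the next. The characteristic polynomial is their product, x(x - 4)(x + 1)^2.

The rational canonical form is the block-diagonal matrix of companion matrices C(f_i):
R = [[0, 0, 0, 0], [1, 0, 0, 4], [0, 1, 0, 7], [0, 0, 1, 2]].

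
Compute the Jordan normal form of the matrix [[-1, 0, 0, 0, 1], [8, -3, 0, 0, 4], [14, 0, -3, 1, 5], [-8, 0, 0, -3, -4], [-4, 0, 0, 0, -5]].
J = [[-3, 1, 0, 0, 0], [0, -3, 0, 0, 0], [0, 0, -3, 1, 0], [0, 0, 0, -3, 0], [0, 0, 0, 0, -3]]

The characteristic polynomial is det(xI - A) = (x + 3)^5, so the eigenvalues are -3 (algebraic multiplicity 5).

For λ = -3: rank(A + 3I) = 2, rank((A + 3I)^2) = 0. The eigenspace has dimension 5 - 2 = 3, so there are 3 Jordan blocks; the rank sequence gives block sizes [2, 2, 1].

Assembling the blocks gives the Jordan form J above.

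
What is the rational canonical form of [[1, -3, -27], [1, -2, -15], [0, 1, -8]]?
R = [[0, 0, -20], [1, 0, -24], [0, 1, -9]]

The invariant factors of A (the non-unit diagonal entries of the Smith normal form of xI - A over ℚ[x]) are (x + 2)^2(x + 5), each dividing the next. The characteristic polynomial is their product, (x + 2)^2(x + 5).

The rational canonical form is the block-diagonal matrix of companion matrices C(f_i):
R = [[0, 0, -20], [1, 0, -24], [0, 1, -9]].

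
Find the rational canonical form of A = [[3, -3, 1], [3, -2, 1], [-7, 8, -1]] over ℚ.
R = [[0, 0, 4], [1, 0, -1], [0, 1, 0]]

The invariant factors of A (the non-unit diagonal entries of the Smith normal form of xI - A over ℚ[x]) are x^3 + x - 4, each dividing the next. The characteristic polynomial is their product, x^3 + x - 4.

The rational canonical form is the block-diagonal matrix of companion matrices C(f_i):
R = [[0, 0, 4], [1, 0, -1], [0, 1, 0]].

Note the characteristic polynomial does not split into linear factors over ℚ, so A has no Jordan form over ℚ; the rational canonical form exists over any field.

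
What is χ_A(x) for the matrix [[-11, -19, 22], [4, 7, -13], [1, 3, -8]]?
xI - A = [[x + 11, 19, -22], [-4, x - 7, 13], [-1, -3, x + 8]].

Expanding det(xI - A) along the first row:
det(xI - A) = + (x + 11)·det([[x - 7, 13], [-3, x + 8]]) - (19)·det([[-4, 13], [-1, x + 8]]) + (-22)·det([[-4, x - 7], [-1, -3]]).

Evaluating gives χ_A(x) = x^3 + 12x^2 + 48x + 64 = (x + 4)^3.

χ_A(x) = (x + 4)^3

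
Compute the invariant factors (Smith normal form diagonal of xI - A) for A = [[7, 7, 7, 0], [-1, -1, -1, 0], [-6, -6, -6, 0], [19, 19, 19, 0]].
x, x, x^2

The Jordan structure of A has elementary divisors x^2, x, x. Arranging the block sizes at each eigenvalue in decreasing order and taking row products gives the invariant factors.

Invariant factors (smallest first, each dividing the next): x, x, x^2.

Check: the last factor x^2 is the minimal polynomial, and the product x^4 is the characteristic polynomial.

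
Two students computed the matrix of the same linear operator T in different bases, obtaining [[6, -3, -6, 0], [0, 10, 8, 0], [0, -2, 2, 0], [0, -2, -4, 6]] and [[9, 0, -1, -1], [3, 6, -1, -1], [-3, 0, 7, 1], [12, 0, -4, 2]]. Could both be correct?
Yes.

Two matrices over a field are similar if and only if they have the same invariant factors.

Both A and B have characteristic polynomial (x - 6)^4 and minimal polynomial (x - 6)^2. Computing further, both have invariant factors x - 6, x - 6, (x - 6)^2. Hence A and B are similar.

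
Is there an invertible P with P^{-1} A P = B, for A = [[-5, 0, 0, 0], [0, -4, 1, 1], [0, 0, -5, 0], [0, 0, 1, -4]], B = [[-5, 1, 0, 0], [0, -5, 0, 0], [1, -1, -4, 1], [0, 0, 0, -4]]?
Both have characteristic polynomial (x + 4)^2(x + 5)^2, but the minimal polynomial of A is (x + 4)^2(x + 5) while the minimal polynomial of B is (x + 4)^2(x + 5)^2. The minimal polynomial is a similarity invariant, so A and B are not similar.

No.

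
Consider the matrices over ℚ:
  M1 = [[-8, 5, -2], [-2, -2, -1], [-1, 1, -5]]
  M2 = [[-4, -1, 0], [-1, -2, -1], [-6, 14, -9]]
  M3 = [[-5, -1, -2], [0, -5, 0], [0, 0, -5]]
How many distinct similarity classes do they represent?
Characteristic polynomials: χ_{M1} = (x + 5)^3, χ_{M2} = (x + 5)^3, χ_{M3} = (x + 5)^3.

{M1, M2}: invariant factors (x + 5)^3.

{M3}: invariant factors x + 5, (x + 5)^2.

Matrices are similar if and only if their invariant-factor lists agree; the partition into similarity classes is {M1, M2}, {M3}.

2 classes: {M1, M2}, {M3}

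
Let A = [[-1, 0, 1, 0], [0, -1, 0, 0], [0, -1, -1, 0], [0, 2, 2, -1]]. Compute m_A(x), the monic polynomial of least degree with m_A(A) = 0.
The characteristic polynomial factors as (x + 1)^4. The minimal polynomial is ∏(x - λ)^{k_λ} where k_λ is the size of the largest Jordan block at λ.

For λ = -1: rank(A + I) = 2, and the largest Jordan block has size 3 (the smallest k with rank((A + I)^k) = rank((A + I)^(k+1))).

So m_A(x) = (x + 1)^3.

m_A(x) = (x + 1)^3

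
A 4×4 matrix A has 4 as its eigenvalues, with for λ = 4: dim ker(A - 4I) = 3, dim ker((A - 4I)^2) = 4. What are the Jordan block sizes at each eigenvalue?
Jordan blocks: (4, 2), (4, 1), (4, 1)

λ = 4: successive nullity increments [3, 1] count blocks of size ≥ k; block sizes are [2, 1, 1].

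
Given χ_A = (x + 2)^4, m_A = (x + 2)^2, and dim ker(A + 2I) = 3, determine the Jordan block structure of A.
λ = -2: algebraic multiplicity 4 (exponent in χ_A), largest block size 2 (exponent in m_A), 3 blocks (geometric multiplicity). These force block sizes [2, 1, 1].

Jordan blocks: (-2, 2), (-2, 1), (-2, 1)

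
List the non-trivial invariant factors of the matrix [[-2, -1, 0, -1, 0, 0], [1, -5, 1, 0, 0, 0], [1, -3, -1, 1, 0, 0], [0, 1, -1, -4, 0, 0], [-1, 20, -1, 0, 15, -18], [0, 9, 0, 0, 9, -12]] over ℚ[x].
The Jordan structure of A has elementary divisors (x + 3)^2, (x + 3)^2, (x + 3), (x - 6). Arranging the block sizes at each eigenvalue in decreasing order and taking row products gives the invariant factors.

Invariant factors (smallest first, each dividing the next): x + 3, (x + 3)^2, (x - 6)(x + 3)^2.

Check: the last factor (x - 6)(x + 3)^2 is the minimal polynomial, and the product (x - 6)(x + 3)^5 is the characteristic polynomial.

x + 3, (x + 3)^2, (x - 6)(x + 3)^2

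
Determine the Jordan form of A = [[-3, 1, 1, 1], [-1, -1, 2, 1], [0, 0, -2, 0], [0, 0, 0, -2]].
The characteristic polynomial is det(xI - A) = (x + 2)^4, so the eigenvalues are -2 (algebraic multiplicity 4).

For λ = -2: rank(A + 2I) = 2, rank((A + 2I)^2) = 1, rank((A + 2I)^3) = 0. The eigenspace has dimension 4 - 2 = 2, so there are 2 Jordan blocks; the rank sequence gives block sizes [3, 1].

Assembling the blocks gives the Jordan form J above.

J = [[-2, 1, 0, 0], [0, -2, 1, 0], [0, 0, -2, 0], [0, 0, 0, -2]]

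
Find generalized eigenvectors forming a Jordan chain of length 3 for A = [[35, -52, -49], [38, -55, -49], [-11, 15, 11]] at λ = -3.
We seek v_1 ∈ ker((A + 3I)^3) \ ker((A + 3I)^2), then set v_{i+1} = (A + 3I) v_i.

One such chain is v_1 = [[0, -1, 1]]^T, v_2 = [[3, 3, -1]]^T, v_3 = [[7, 7, -2]]^T. Check: (A + 3I) v_3 = [[0, 0, 0]]^T = 0.

v_1 = [[0, -1, 1]]^T, v_2 = [[3, 3, -1]]^T, v_3 = [[7, 7, -2]]^T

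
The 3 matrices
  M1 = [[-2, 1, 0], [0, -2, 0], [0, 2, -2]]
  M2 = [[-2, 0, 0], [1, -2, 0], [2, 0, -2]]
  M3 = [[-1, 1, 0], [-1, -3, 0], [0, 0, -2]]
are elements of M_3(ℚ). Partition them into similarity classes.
Characteristic polynomials: χ_{M1} = (x + 2)^3, χ_{M2} = (x + 2)^3, χ_{M3} = (x + 2)^3.

{M1, M2, M3}: invariant factors x + 2, (x + 2)^2.

Matrices are similar if and only if their invariant-factor lists agree; the partition into similarity classes is {M1, M2, M3}.

1 class: {M1, M2, M3}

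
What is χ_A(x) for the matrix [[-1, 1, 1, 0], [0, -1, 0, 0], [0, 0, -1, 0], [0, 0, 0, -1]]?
χ_A(x) = (x + 1)^4

xI - A = [[x + 1, -1, -1, 0], [0, x + 1, 0, 0], [0, 0, x + 1, 0], [0, 0, 0, x + 1]].

Expanding det(xI - A) along the first row:
det(xI - A) = + (x + 1)·det([[x + 1, 0, 0], [0, x + 1, 0], [0, 0, x + 1]]) - (-1)·det([[0, 0, 0], [0, x + 1, 0], [0, 0, x + 1]]) + (-1)·det([[0, x + 1, 0], [0, 0, 0], [0, 0, x + 1]]) - (0)·det([[0, x + 1, 0], [0, 0, x + 1], [0, 0, 0]]).

Evaluating gives χ_A(x) = x^4 + 4x^3 + 6x^2 + 4x + 1 = (x + 1)^4.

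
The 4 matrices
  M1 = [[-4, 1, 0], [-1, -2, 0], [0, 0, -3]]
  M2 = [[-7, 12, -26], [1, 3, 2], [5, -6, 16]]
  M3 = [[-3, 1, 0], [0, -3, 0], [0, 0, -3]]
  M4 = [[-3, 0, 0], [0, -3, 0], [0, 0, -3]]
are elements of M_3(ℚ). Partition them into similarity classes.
Characteristic polynomials: χ_{M1} = (x + 3)^3, χ_{M2} = (x - 6)(x - 3)^2, χ_{M3} = (x + 3)^3, χ_{M4} = (x + 3)^3.

{M1, M3}: invariant factors x + 3, (x + 3)^2.

{M2}: invariant factors (x - 6)(x - 3)^2.

{M4}: invariant factors x + 3, x + 3, x + 3.

Matrices are similar if and only if their invariant-factor lists agree; the partition into similarity classes is {M1, M3}, {M2}, {M4}.

3 classes: {M1, M3}, {M2}, {M4}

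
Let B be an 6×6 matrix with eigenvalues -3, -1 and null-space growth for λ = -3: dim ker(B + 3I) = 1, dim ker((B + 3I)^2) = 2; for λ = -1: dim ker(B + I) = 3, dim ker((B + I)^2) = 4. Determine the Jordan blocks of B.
λ = -3: successive nullity increments [1, 1] count blocks of size ≥ k; block sizes are [2].
λ = -1: successive nullity increments [3, 1] count blocks of size ≥ k; block sizes are [2, 1, 1].

Jordan blocks: (-3, 2), (-1, 2), (-1, 1), (-1, 1)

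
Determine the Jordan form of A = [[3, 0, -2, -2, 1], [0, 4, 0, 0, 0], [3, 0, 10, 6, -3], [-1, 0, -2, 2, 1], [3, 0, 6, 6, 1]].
J = [[4, 1, 0, 0, 0], [0, 4, 0, 0, 0], [0, 0, 4, 0, 0], [0, 0, 0, 4, 0], [0, 0, 0, 0, 4]]

The characteristic polynomial is det(xI - A) = (x - 4)^5, so the eigenvalues are 4 (algebraic multiplicity 5).

For λ = 4: rank(A - 4I) = 1, rank((A - 4I)^2) = 0. The eigenspace has dimension 5 - 1 = 4, so there are 4 Jordan blocks; the rank sequence gives block sizes [2, 1, 1, 1].

Assembling the blocks gives the Jordan form J above.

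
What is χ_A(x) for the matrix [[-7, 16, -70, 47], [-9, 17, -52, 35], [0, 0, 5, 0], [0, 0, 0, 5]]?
χ_A(x) = (x - 5)^4

xI - A = [[x + 7, -16, 70, -47], [9, x - 17, 52, -35], [0, 0, x - 5, 0], [0, 0, 0, x - 5]].

Expanding det(xI - A) along the first row:
det(xI - A) = + (x + 7)·det([[x - 17, 52, -35], [0, x - 5, 0], [0, 0, x - 5]]) - (-16)·det([[9, 52, -35], [0, x - 5, 0], [0, 0, x - 5]]) + (70)·det([[9, x - 17, -35], [0, 0, 0], [0, 0, x - 5]]) - (-47)·det([[9, x - 17, 52], [0, 0, x - 5], [0, 0, 0]]).

Evaluating gives χ_A(x) = x^4 - 20x^3 + 150x^2 - 500x + 625 = (x - 5)^4.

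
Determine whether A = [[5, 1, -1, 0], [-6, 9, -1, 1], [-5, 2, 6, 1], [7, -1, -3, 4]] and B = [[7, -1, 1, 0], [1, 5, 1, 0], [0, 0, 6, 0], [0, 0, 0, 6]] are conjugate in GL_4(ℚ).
No.

Both have characteristic polynomial (x - 6)^4 and minimal polynomial (x - 6)^2. But rank(A - 6I) = 2 for A while rank(B - 6I) = 1 for B, so the number of Jordan blocks at λ = 6 differs. A and B are not similar.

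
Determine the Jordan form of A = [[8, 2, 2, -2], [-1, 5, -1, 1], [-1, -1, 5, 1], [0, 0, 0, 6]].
J = [[6, 1, 0, 0], [0, 6, 0, 0], [0, 0, 6, 0], [0, 0, 0, 6]]

The characteristic polynomial is det(xI - A) = (x - 6)^4, so the eigenvalues are 6 (algebraic multiplicity 4).

For λ = 6: rank(A - 6I) = 1, rank((A - 6I)^2) = 0. The eigenspace has dimension 4 - 1 = 3, so there are 3 Jordan blocks; the rank sequence gives block sizes [2, 1, 1].

Assembling the blocks gives the Jordan form J above.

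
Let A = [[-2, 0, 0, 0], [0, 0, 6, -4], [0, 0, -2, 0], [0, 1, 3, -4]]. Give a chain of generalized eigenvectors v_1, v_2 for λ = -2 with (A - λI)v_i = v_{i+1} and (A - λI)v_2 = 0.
v_1 = [[0, 1, 0, 0]]^T, v_2 = [[0, 2, 0, 1]]^T

We seek v_1 ∈ ker((A + 2I)^2) \ ker(A + 2I), then set v_{i+1} = (A + 2I) v_i.

One such chain is v_1 = [[0, 1, 0, 0]]^T, v_2 = [[0, 2, 0, 1]]^T. Check: (A + 2I) v_2 = [[0, 0, 0, 0]]^T = 0.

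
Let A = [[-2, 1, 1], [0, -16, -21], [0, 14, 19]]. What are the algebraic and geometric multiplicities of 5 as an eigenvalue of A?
The characteristic polynomial is (x - 5)(x + 2)^2, so the factor x - 5 appears with exponent 1: the algebraic multiplicity is 1.

rank(A - 5I) = 2, so the eigenspace has dimension 3 - 2 = 1: the geometric multiplicity is 1.

algebraic multiplicity 1, geometric multiplicity 1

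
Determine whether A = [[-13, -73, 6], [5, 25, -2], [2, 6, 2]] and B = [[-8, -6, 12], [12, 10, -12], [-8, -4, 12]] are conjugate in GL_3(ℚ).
Both have characteristic polynomial (x - 6)(x - 4)^2, but the minimal polynomial of A is (x - 6)(x - 4)^2 while the minimal polynomial of B is (x - 6)(x - 4). The minimal polynomial is a similarity invariant, so A and B are not similar.

No.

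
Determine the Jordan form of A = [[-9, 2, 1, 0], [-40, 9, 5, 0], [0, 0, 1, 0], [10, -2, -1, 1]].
J = [[-1, 0, 0, 0], [0, 1, 1, 0], [0, 0, 1, 0], [0, 0, 0, 1]]

The characteristic polynomial is det(xI - A) = (x - 1)^3(x + 1), so the eigenvalues are -1 (algebraic multiplicity 1), 1 (algebraic multiplicity 3).

For λ = -1: algebraic multiplicity 1 gives one 1×1 block.

For λ = 1: rank(A - I) = 2, rank((A - I)^2) = 1. The eigenspace has dimension 4 - 2 = 2, so there are 2 Jordan blocks; the rank sequence gives block sizes [2, 1].

Assembling the blocks gives the Jordan form J above.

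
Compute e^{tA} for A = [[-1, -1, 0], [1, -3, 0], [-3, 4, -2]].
A has Jordan form J = [[-2, 1, 0], [0, -2, 1], [0, 0, -2]] with A = PJP^{-1}, so e^{tA} = P e^{tJ} P^{-1}.

For a Jordan block J_k(λ), e^{tJ_k(λ)} = e^{λt} · (I + tN + t^2 N^2/2! + ... + t^{k-1} N^{k-1}/(k-1)!) where N is the nilpotent superdiagonal part.

Assembling the blocks and conjugating back gives the entries of e^{tA} as shown above.

e^{tA} = [[(t + 1)*e^{-2*t}, -t*e^{-2*t}, 0], [t*e^{-2*t}, (1 - t)*e^{-2*t}, 0], [t*(t - 6)*e^{-2*t}/2, t*(8 - t)*e^{-2*t}/2, e^{-2*t}]]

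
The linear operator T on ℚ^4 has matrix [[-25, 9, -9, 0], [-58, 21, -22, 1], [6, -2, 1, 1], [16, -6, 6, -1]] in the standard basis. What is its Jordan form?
The characteristic polynomial is det(xI - A) = (x + 1)^4, so the eigenvalues are -1 (algebraic multiplicity 4).

For λ = -1: rank(A + I) = 2, rank((A + I)^2) = 0. The eigenspace has dimension 4 - 2 = 2, so there are 2 Jordan blocks; the rank sequence gives block sizes [2, 2].

Assembling the blocks gives the Jordan form J above.

J = [[-1, 1, 0, 0], [0, -1, 0, 0], [0, 0, -1, 1], [0, 0, 0, -1]]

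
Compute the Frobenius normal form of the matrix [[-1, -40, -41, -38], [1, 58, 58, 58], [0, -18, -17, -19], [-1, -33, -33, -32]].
R = [[0, 0, 0, -25], [1, 0, 0, 40], [0, 1, 0, -26], [0, 0, 1, 8]]

The invariant factors of A (the non-unit diagonal entries of the Smith normal form of xI - A over ℚ[x]) are (x^2 - 4x + 5)^2, each dividing the next. The characteristic polynomial is their product, (x^2 - 4x + 5)^2.

The rational canonical form is the block-diagonal matrix of companion matrices C(f_i):
R = [[0, 0, 0, -25], [1, 0, 0, 40], [0, 1, 0, -26], [0, 0, 1, 8]].

Note the characteristic polynomial does not split into linear factors over ℚ, so A has no Jordan form over ℚ; the rational canonical form exists over any field.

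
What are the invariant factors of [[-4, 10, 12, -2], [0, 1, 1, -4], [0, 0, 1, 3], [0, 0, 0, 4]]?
The Jordan structure of A has elementary divisors (x + 4), (x - 1)^2, (x - 4). Arranging the block sizes at each eigenvalue in decreasing order and taking row products gives the invariant factors.

Invariant factors (smallest first, each dividing the next): (x - 4)(x - 1)^2(x + 4).

Check: the last factor (x - 4)(x - 1)^2(x + 4) is the minimal polynomial, and the product (x - 4)(x - 1)^2(x + 4) is the characteristic polynomial.

(x - 4)(x - 1)^2(x + 4)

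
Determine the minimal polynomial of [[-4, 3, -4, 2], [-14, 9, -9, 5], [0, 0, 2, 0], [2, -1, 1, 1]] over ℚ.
m_A(x) = (x - 2)^3

The characteristic polynomial factors as (x - 2)^4. The minimal polynomial is ∏(x - λ)^{k_λ} where k_λ is the size of the largest Jordan block at λ.

For λ = 2: rank(A - 2I) = 2, and the largest Jordan block has size 3 (the smallest k with rank((A - 2I)^k) = rank((A - 2I)^(k+1))).

So m_A(x) = (x - 2)^3.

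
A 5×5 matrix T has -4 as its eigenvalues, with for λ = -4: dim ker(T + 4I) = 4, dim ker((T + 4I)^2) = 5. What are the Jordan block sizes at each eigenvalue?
λ = -4: successive nullity increments [4, 1] count blocks of size ≥ k; block sizes are [2, 1, 1, 1].

Jordan blocks: (-4, 2), (-4, 1), (-4, 1), (-4, 1)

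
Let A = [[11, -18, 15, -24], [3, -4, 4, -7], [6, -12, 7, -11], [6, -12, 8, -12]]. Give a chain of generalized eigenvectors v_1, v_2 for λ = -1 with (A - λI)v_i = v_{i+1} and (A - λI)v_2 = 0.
v_1 = [[4, 1, 1, 2]]^T, v_2 = [[-3, -1, -2, -2]]^T

We seek v_1 ∈ ker((A + I)^2) \ ker(A + I), then set v_{i+1} = (A + I) v_i.

One such chain is v_1 = [[4, 1, 1, 2]]^T, v_2 = [[-3, -1, -2, -2]]^T. Check: (A + I) v_2 = [[0, 0, 0, 0]]^T = 0.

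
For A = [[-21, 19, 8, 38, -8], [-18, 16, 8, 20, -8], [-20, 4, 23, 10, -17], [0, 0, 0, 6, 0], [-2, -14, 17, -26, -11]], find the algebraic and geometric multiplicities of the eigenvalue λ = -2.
algebraic multiplicity 1, geometric multiplicity 1

The characteristic polynomial is (x - 6)^3(x + 2)(x + 3), so the factor x + 2 appears with exponent 1: the algebraic multiplicity is 1.

rank(A + 2I) = 4, so the eigenspace has dimension 5 - 4 = 1: the geometric multiplicity is 1.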